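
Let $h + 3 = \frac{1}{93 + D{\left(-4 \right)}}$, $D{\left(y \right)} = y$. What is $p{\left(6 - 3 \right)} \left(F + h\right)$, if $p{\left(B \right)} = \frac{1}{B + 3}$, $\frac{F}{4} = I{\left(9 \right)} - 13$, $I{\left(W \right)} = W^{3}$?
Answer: $\frac{127315}{267} \approx 476.83$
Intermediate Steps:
$F = 2864$ ($F = 4 \left(9^{3} - 13\right) = 4 \left(729 - 13\right) = 4 \cdot 716 = 2864$)
$p{\left(B \right)} = \frac{1}{3 + B}$
$h = - \frac{266}{89}$ ($h = -3 + \frac{1}{93 - 4} = -3 + \frac{1}{89} = - \frac{266}{89} \approx -2.9888$)
$p{\left(6 - 3 \right)} \left(F + h\right) = \frac{2864 - \frac{266}{89}}{3 + \left(6 - 3\right)} = \frac{1}{3 + 3} \cdot \frac{254630}{89} = \frac{1}{6} \cdot \frac{254630}{89} = \frac{127315}{267}$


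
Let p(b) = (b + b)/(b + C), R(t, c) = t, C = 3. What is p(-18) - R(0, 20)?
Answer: 12/5 ≈ 2.4000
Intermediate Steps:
p(b) = 2*b/(3 + b) (p(b) = (b + b)/(b + 3) = (2*b)/(3 + b) = 2*b/(3 + b))
p(-18) - R(0, 20) = 2*(-18)/(3 - 18) - 1*0 = 2*(-18)/(-15) + 0 = 2*(-18)*(-1/15) + 0 = 12/5 + 0 = 12/5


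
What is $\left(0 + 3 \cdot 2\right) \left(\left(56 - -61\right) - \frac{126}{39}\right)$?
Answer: $\frac{8874}{13} \approx 682.62$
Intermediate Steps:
$\left(0 + 3 \cdot 2\right) \left(\left(56 - -61\right) - \frac{126}{39}\right) = \left(0 + 6\right) \left(\left(56 + 61\right) - \frac{42}{13}\right) = 6 \left(117 - \frac{42}{13}\right) = 6 \cdot \frac{1479}{13} = \frac{8874}{13}$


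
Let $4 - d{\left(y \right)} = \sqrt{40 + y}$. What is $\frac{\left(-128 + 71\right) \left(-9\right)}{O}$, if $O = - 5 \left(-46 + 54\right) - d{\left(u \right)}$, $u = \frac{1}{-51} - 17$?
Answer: $- \frac{287793}{24391} - \frac{513 \sqrt{14943}}{48782} \approx -13.085$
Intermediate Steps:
$u = - \frac{868}{51}$ ($u = - \frac{1}{51} - 17 = - \frac{868}{51} \approx -17.02$)
$d{\left(y \right)} = 4 - \sqrt{40 + y}$
$O = -44 + \frac{2 \sqrt{14943}}{51}$ ($O = - 5 \left(-46 + 54\right) - \left(4 - \sqrt{40 - \frac{868}{51}}\right) = \left(-5\right) 8 - \left(4 - \sqrt{\frac{1172}{51}}\right) = -40 - \left(4 - \frac{2 \sqrt{14943}}{51}\right) = -44 + \frac{2 \sqrt{14943}}{51} \approx -39.206$)
$\frac{\left(-128 + 71\right) \left(-9\right)}{O} = \frac{\left(-128 + 71\right) \left(-9\right)}{-44 + \frac{2 \sqrt{14943}}{51}} = \frac{\left(-57\right) \left(-9\right)}{-44 + \frac{2 \sqrt{14943}}{51}} = \frac{513}{-44 + \frac{2 \sqrt{14943}}{51}}$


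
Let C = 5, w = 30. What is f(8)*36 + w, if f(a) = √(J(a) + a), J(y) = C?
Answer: 30 + 36*√13 ≈ 159.80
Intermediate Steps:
J(y) = 5
f(a) = √(5 + a)
f(8)*36 + w = √(5 + 8)*36 + 30 = √13*36 + 30 = 36*√13 + 30 = 30 + 36*√13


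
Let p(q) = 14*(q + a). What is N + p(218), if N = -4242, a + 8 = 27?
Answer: -924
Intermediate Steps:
a = 19 (a = -8 + 27 = 19)
p(q) = 266 + 14*q (p(q) = 14*(q + 19) = 14*(19 + q) = 266 + 14*q)
N + p(218) = -4242 + (266 + 14*218) = -4242 + (266 + 3052) = -4242 + 3318 = -924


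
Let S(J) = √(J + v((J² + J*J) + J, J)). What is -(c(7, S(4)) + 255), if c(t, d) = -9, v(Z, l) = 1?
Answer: -246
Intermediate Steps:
S(J) = √(1 + J) (S(J) = √(J + 1) = √(1 + J))
-(c(7, S(4)) + 255) = -(-9 + 255) = -1*246 = -246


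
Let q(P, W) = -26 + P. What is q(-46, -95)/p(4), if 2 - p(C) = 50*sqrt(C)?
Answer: 36/49 ≈ 0.73469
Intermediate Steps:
p(C) = 2 - 50*sqrt(C)
q(-46, -95)/p(4) = (-26 - 46)/(2 - 50*sqrt(4)) = -72/(2 - 50*2) = -72/(2 - 100) = -72/(-98) = -72*(-1/98) = 36/49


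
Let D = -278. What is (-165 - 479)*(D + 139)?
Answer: 89516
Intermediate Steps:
(-165 - 479)*(D + 139) = (-165 - 479)*(-278 + 139) = -644*(-139) = 89516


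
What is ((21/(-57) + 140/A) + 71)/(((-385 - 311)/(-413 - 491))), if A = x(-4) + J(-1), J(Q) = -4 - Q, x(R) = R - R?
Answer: 154358/4959 ≈ 31.127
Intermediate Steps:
x(R) = 0
A = -3 (A = 0 + (-4 - 1*(-1)) = 0 + (-4 + 1) = 0 - 3 = -3)
((21/(-57) + 140/A) + 71)/(((-385 - 311)/(-413 - 491))) = ((21/(-57) + 140/(-3)) + 71)/(((-385 - 311)/(-413 - 491))) = ((21*(-1/57) + 140*(-⅓)) + 71)/((-696/(-904))) = ((-7/19 - 140/3) + 71)/((-696*(-1/904))) = (-2681/57 + 71)/(87/113) = (1366/57)*(113/87) = 154358/4959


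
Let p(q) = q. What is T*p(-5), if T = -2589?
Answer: 12945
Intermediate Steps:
T*p(-5) = -2589*(-5) = 12945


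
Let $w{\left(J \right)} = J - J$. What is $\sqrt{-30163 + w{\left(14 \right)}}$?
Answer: $i \sqrt{30163} \approx 173.68 i$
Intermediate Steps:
$w{\left(J \right)} = 0$
$\sqrt{-30163 + w{\left(14 \right)}} = \sqrt{-30163 + 0} = \sqrt{-30163} = i \sqrt{30163}$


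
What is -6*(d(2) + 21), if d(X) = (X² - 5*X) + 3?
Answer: -108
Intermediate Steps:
d(X) = 3 + X² - 5*X
-6*(d(2) + 21) = -6*((3 + 2² - 5*2) + 21) = -6*((3 + 4 - 10) + 21) = -6*(-3 + 21) = -6*18 = -108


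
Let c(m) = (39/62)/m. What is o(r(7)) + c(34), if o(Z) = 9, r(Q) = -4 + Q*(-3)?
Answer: 19011/2108 ≈ 9.0185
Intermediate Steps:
r(Q) = -4 - 3*Q
c(m) = 39/(62*m) (c(m) = (39*(1/62))/m = 39/(62*m))
o(r(7)) + c(34) = 9 + (39/62)/34 = 9 + (39/62)*(1/34) = 9 + 39/2108 = 19011/2108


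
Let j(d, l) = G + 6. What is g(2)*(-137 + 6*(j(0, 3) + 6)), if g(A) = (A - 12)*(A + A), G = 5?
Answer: 1400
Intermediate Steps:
j(d, l) = 11 (j(d, l) = 5 + 6 = 11)
g(A) = 2*A*(-12 + A) (g(A) = (-12 + A)*(2*A) = 2*A*(-12 + A))
g(2)*(-137 + 6*(j(0, 3) + 6)) = (2*2*(-12 + 2))*(-137 + 6*(11 + 6)) = (2*2*(-10))*(-137 + 6*17) = -40*(-137 + 102) = -40*(-35) = 1400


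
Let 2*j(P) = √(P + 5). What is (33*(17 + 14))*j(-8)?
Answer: 1023*I*√3/2 ≈ 885.94*I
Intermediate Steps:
j(P) = √(5 + P)/2 (j(P) = √(P + 5)/2 = √(5 + P)/2)
(33*(17 + 14))*j(-8) = (33*(17 + 14))*(√(5 - 8)/2) = (33*31)*(√(-3)/2) = 1023*((I*√3)/2) = 1023*(I*√3/2) = 1023*I*√3/2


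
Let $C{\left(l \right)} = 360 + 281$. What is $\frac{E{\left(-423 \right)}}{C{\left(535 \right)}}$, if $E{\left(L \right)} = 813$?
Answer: $\frac{813}{641} \approx 1.2683$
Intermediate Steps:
$C{\left(l \right)} = 641$
$\frac{E{\left(-423 \right)}}{C{\left(535 \right)}} = \frac{813}{641}$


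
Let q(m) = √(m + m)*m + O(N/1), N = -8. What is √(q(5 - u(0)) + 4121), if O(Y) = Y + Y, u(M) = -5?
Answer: √(4105 + 20*√5) ≈ 64.418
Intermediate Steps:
O(Y) = 2*Y
q(m) = -16 + √2*m^(3/2) (q(m) = √(m + m)*m + 2*(-8/1) = √(2*m)*m + 2*(-8*1) = (√2*√m)*m + 2*(-8) = √2*m^(3/2) - 16 = -16 + √2*m^(3/2))
√(q(5 - u(0)) + 4121) = √((-16 + √2*(5 - 1*(-5))^(3/2)) + 4121) = √((-16 + √2*(5 + 5)^(3/2)) + 4121) = √((-16 + √2*10^(3/2)) + 4121) = √((-16 + √2*(10*√10)) + 4121) = √((-16 + 20*√5) + 4121) = √(4105 + 20*√5)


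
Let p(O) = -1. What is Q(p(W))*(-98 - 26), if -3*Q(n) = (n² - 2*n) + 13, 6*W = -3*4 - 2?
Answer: 1984/3 ≈ 661.33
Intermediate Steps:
W = -7/3 (W = (-3*4 - 2)/6 = (-12 - 2)/6 = (⅙)*(-14) = -7/3 ≈ -2.3333)
Q(n) = -13/3 - n²/3 + 2*n/3 (Q(n) = -((n² - 2*n) + 13)/3 = -(13 + n² - 2*n)/3 = -13/3 - n²/3 + 2*n/3)
Q(p(W))*(-98 - 26) = (-13/3 - ⅓*(-1)² + (⅔)*(-1))*(-98 - 26) = (-13/3 - ⅓*1 - ⅔)*(-124) = (-13/3 - ⅓ - ⅔)*(-124) = -16/3*(-124) = 1984/3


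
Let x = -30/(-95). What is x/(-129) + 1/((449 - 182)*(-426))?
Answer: -228301/92927214 ≈ -0.0024568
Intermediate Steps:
x = 6/19 (x = -30*(-1/95) = 6/19 ≈ 0.31579)
x/(-129) + 1/((449 - 182)*(-426)) = (6/19)/(-129) + 1/((449 - 182)*(-426)) = (6/19)*(-1/129) - 1/426/267 = -2/817 + (1/267)*(-1/426) = -2/817 - 1/113742 = -228301/92927214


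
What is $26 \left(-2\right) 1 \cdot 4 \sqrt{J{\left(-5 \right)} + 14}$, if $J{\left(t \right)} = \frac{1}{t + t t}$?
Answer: $- \frac{104 \sqrt{1405}}{5} \approx -779.65$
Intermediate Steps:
$J{\left(t \right)} = \frac{1}{t + t^{2}}$
$26 \left(-2\right) 1 \cdot 4 \sqrt{J{\left(-5 \right)} + 14} = 26 \left(-2\right) 1 \cdot 4 \sqrt{\frac{1}{\left(-5\right) \left(1 - 5\right)} + 14} = 26 \left(\left(-2\right) 4\right) \sqrt{- \frac{1}{5 \left(-4\right)} + 14} = 26 \left(-8\right) \sqrt{\left(- \frac{1}{5}\right) \left(- \frac{1}{4}\right) + 14} = - 208 \sqrt{\frac{1}{20} + 14} = - 208 \sqrt{\frac{281}{20}} = - 208 \frac{\sqrt{1405}}{10} = - \frac{104 \sqrt{1405}}{5}$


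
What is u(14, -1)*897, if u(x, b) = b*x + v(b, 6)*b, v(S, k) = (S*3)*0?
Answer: -12558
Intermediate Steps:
v(S, k) = 0 (v(S, k) = (3*S)*0 = 0)
u(x, b) = b*x (u(x, b) = b*x + 0*b = b*x + 0 = b*x)
u(14, -1)*897 = -1*14*897 = -14*897 = -12558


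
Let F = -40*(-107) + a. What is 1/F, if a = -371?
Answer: 1/3909 ≈ 0.00025582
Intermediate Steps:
F = 3909 (F = -40*(-107) - 371 = 4280 - 371 = 3909)
1/F = 1/3909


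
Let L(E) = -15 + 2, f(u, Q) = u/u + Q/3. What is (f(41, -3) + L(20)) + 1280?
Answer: 1267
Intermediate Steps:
f(u, Q) = 1 + Q/3 (f(u, Q) = 1 + Q*(1/3) = 1 + Q/3)
L(E) = -13
(f(41, -3) + L(20)) + 1280 = ((1 + (1/3)*(-3)) - 13) + 1280 = ((1 - 1) - 13) + 1280 = (0 - 13) + 1280 = -13 + 1280 = 1267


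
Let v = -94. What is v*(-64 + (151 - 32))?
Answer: -5170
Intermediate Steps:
v*(-64 + (151 - 32)) = -94*(-64 + (151 - 32)) = -94*(-64 + 119) = -94*55 = -5170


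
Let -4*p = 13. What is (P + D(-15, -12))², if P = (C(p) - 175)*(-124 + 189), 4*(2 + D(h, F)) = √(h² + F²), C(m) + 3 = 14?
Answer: 1818852273/16 - 15993*√41 ≈ 1.1358e+8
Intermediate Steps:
p = -13/4 (p = -¼*13 = -13/4 ≈ -3.2500)
C(m) = 11 (C(m) = -3 + 14 = 11)
D(h, F) = -2 + √(F² + h²)/4 (D(h, F) = -2 + √(h² + F²)/4 = -2 + √(F² + h²)/4)
P = -10660 (P = (11 - 175)*(-124 + 189) = -164*65 = -10660)
(P + D(-15, -12))² = (-10660 + (-2 + √((-12)² + (-15)²)/4))² = (-10660 + (-2 + √(144 + 225)/4))² = (-10660 + (-2 + √369/4))² = (-10660 + (-2 + (3*√41)/4))² = (-10660 + (-2 + 3*√41/4))² = (-10662 + 3*√41/4)²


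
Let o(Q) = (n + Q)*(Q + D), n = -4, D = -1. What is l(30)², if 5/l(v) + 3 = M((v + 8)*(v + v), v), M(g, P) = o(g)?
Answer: 25/26904979374001 ≈ 9.2920e-13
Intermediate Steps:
o(Q) = (-1 + Q)*(-4 + Q) (o(Q) = (-4 + Q)*(Q - 1) = (-4 + Q)*(-1 + Q) = (-1 + Q)*(-4 + Q))
M(g, P) = 4 + g² - 5*g
l(v) = 5/(1 - 10*v*(8 + v) + 4*v²*(8 + v)²) (l(v) = 5/(-3 + (4 + ((v + 8)*(v + v))² - 5*(v + 8)*(v + v))) = 5/(-3 + (4 + ((8 + v)*(2*v))² - 5*(8 + v)*2*v)) = 5/(-3 + (4 + (2*v*(8 + v))² - 10*v*(8 + v))) = 5/(-3 + (4 + 4*v²*(8 + v)² - 10*v*(8 + v))) = 5/(-3 + (4 - 10*v*(8 + v) + 4*v²*(8 + v)²)) = 5/(1 - 10*v*(8 + v) + 4*v²*(8 + v)²))
l(30)² = (5/(1 - 10*30*(8 + 30) + 4*30²*(8 + 30)²))² = (5/(1 - 10*30*38 + 4*900*38²))² = (5/(1 - 11400 + 4*900*1444))² = (5/(1 - 11400 + 5198400))² = (5/5187001)² = 25/26904979374001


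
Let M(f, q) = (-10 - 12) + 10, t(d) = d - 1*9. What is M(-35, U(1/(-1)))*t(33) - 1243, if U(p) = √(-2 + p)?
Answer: -1531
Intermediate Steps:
t(d) = -9 + d (t(d) = d - 9 = -9 + d)
M(f, q) = -12 (M(f, q) = -22 + 10 = -12)
M(-35, U(1/(-1)))*t(33) - 1243 = -12*(-9 + 33) - 1243 = -12*24 - 1243 = -288 - 1243 = -1531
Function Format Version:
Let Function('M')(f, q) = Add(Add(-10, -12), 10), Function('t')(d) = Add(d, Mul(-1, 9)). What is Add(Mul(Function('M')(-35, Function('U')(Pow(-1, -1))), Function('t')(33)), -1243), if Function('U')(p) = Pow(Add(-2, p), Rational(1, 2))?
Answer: -1531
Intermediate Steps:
Function('t')(d) = Add(-9, d) (Function('t')(d) = Add(d, -9) = Add(-9, d))
Function('M')(f, q) = -12 (Function('M')(f, q) = Add(-22, 10) = -12)
Add(Mul(Function('M')(-35, Function('U')(Pow(-1, -1))), Function('t')(33)), -1243) = Add(Mul(-12, Add(-9, 33)), -1243) = Add(Mul(-12, 24), -1243) = Add(-288, -1243) = -1531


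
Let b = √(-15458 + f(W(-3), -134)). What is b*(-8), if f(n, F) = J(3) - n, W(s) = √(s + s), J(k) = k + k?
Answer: -8*√(-15452 - I*√6) ≈ -0.078821 + 994.45*I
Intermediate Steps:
J(k) = 2*k
W(s) = √2*√s (W(s) = √(2*s) = √2*√s)
f(n, F) = 6 - n (f(n, F) = 2*3 - n = 6 - n)
b = √(-15452 - I*√6) (b = √(-15458 + (6 - √2*√(-3))) = √(-15458 + (6 - √2*I*√3)) = √(-15458 + (6 - I*√6)) = √(-15452 - I*√6) ≈ 0.0098 - 124.31*I)
b*(-8) = √(-15452 - I*√6)*(-8) = -8*√(-15452 - I*√6)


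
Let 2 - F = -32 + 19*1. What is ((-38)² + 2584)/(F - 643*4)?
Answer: -4028/2557 ≈ -1.5753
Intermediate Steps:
F = 15 (F = 2 - (-32 + 19*1) = 2 - (-32 + 19) = 2 - 1*(-13) = 2 + 13 = 15)
((-38)² + 2584)/(F - 643*4) = ((-38)² + 2584)/(15 - 643*4) = (1444 + 2584)/(15 - 2572) = 4028/(-2557) = 4028*(-1/2557) = -4028/2557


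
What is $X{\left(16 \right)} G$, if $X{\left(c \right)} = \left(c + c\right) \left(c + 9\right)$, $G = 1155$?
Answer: $924000$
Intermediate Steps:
$X{\left(c \right)} = 2 c \left(9 + c\right)$
$X{\left(16 \right)} G = 2 \cdot 16 \left(9 + 16\right) 1155 = 2 \cdot 16 \cdot 25 \cdot 1155 = 800 \cdot 1155 = 924000$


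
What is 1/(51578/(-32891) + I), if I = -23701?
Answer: -32891/779601169 ≈ -4.2189e-5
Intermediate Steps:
1/(51578/(-32891) + I) = 1/(51578/(-32891) - 23701) = 1/(51578*(-1/32891) - 23701) = 1/(-51578/32891 - 23701) = 1/(-779601169/32891) = -32891/779601169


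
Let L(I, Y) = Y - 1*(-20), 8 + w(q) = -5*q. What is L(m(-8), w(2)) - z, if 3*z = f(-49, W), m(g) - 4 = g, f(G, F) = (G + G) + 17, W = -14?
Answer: 29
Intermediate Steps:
w(q) = -8 - 5*q
f(G, F) = 17 + 2*G (f(G, F) = 2*G + 17 = 17 + 2*G)
m(g) = 4 + g
L(I, Y) = 20 + Y (L(I, Y) = Y + 20 = 20 + Y)
z = -27 (z = (17 + 2*(-49))/3 = (17 - 98)/3 = (1/3)*(-81) = -27)
L(m(-8), w(2)) - z = (20 + (-8 - 5*2)) - 1*(-27) = (20 + (-8 - 10)) + 27 = (20 - 18) + 27 = 2 + 27 = 29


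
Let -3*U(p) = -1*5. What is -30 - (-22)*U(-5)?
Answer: 20/3 ≈ 6.6667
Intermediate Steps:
U(p) = 5/3 (U(p) = -(-1)*5/3 = -1/3*(-5) = 5/3)
-30 - (-22)*U(-5) = -30 - (-22)*5/3 = -30 - 22*(-5/3) = -30 + 110/3 = 20/3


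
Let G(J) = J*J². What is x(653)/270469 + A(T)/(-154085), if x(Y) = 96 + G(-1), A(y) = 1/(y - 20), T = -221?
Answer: 3528046544/10043727023465 ≈ 0.00035127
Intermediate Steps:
A(y) = 1/(-20 + y)
G(J) = J³
x(Y) = 95 (x(Y) = 96 + (-1)³ = 96 - 1 = 95)
x(653)/270469 + A(T)/(-154085) = 95/270469 + 1/(-20 - 221*(-154085)) = 95*(1/270469) - 1/154085/(-241) = 95/270469 - 1/241*(-1/154085) = 95/270469 + 1/37134485 = 3528046544/10043727023465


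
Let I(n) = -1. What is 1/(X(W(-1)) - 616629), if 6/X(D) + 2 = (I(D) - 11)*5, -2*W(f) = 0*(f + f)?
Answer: -31/19115502 ≈ -1.6217e-6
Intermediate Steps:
W(f) = 0 (W(f) = -0*(f + f) = -0*2*f = -½*0 = 0)
X(D) = -3/31 (X(D) = 6/(-2 + (-1 - 11)*5) = 6/(-2 - 12*5) = 6/(-2 - 60) = 6/(-62) = 6*(-1/62) = -3/31)
1/(X(W(-1)) - 616629) = 1/(-3/31 - 616629) = 1/(-19115502/31) = -31/19115502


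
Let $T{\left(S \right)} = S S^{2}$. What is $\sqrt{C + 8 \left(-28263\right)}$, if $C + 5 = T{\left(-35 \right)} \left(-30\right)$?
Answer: $\sqrt{1060141} \approx 1029.6$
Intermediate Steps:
$T{\left(S \right)} = S^{3}$
$C = 1286245$ ($C = -5 + \left(-35\right)^{3} \left(-30\right) = -5 - -1286250 = -5 + 1286250 = 1286245$)
$\sqrt{C + 8 \left(-28263\right)} = \sqrt{1286245 + 8 \left(-28263\right)} = \sqrt{1286245 - 226104} = \sqrt{1060141}$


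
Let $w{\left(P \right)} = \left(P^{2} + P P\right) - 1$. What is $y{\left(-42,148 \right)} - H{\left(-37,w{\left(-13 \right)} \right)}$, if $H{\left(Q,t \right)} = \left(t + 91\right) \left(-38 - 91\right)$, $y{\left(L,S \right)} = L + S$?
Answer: $55318$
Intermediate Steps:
$w{\left(P \right)} = -1 + 2 P^{2}$ ($w{\left(P \right)} = \left(P^{2} + P^{2}\right) - 1 = 2 P^{2} - 1 = -1 + 2 P^{2}$)
$H{\left(Q,t \right)} = -11739 - 129 t$ ($H{\left(Q,t \right)} = \left(91 + t\right) \left(-129\right) = -11739 - 129 t$)
$y{\left(-42,148 \right)} - H{\left(-37,w{\left(-13 \right)} \right)} = \left(-42 + 148\right) - \left(-11739 - 129 \left(-1 + 2 \left(-13\right)^{2}\right)\right) = 106 - \left(-11739 - 129 \left(-1 + 2 \cdot 169\right)\right) = 106 - \left(-11739 - 129 \left(-1 + 338\right)\right) = 106 - \left(-11739 - 43473\right) = 106 - -55212 = 106 + 55212 = 55318$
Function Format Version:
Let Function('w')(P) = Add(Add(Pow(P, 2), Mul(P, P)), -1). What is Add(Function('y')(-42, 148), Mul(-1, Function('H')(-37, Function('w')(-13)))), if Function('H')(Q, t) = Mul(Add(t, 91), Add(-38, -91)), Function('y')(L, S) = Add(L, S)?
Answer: 55318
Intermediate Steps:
Function('w')(P) = Add(-1, Mul(2, Pow(P, 2))) (Function('w')(P) = Add(Add(Pow(P, 2), Pow(P, 2)), -1) = Add(Mul(2, Pow(P, 2)), -1) = Add(-1, Mul(2, Pow(P, 2))))
Function('H')(Q, t) = Add(-11739, Mul(-129, t)) (Function('H')(Q, t) = Mul(Add(91, t), -129) = Add(-11739, Mul(-129, t)))
Add(Function('y')(-42, 148), Mul(-1, Function('H')(-37, Function('w')(-13)))) = Add(Add(-42, 148), Mul(-1, Add(-11739, Mul(-129, Add(-1, Mul(2, Pow(-13, 2))))))) = Add(106, Mul(-1, Add(-11739, Mul(-129, Add(-1, Mul(2, 169)))))) = Add(106, Mul(-1, Add(-11739, Mul(-129, Add(-1, 338))))) = Add(106, Mul(-1, Add(-11739, Mul(-129, 337)))) = Add(106, Mul(-1, Add(-11739, -43473))) = Add(106, Mul(-1, -55212)) = Add(106, 55212) = 55318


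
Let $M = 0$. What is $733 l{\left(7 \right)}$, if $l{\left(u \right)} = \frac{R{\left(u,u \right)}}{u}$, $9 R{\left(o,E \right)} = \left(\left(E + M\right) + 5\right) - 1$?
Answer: $\frac{8063}{63} \approx 127.98$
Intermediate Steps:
$R{\left(o,E \right)} = \frac{4}{9} + \frac{E}{9}$ ($R{\left(o,E \right)} = \frac{\left(\left(E + 0\right) + 5\right) - 1}{9} = \frac{\left(E + 5\right) - 1}{9} = \frac{\left(5 + E\right) - 1}{9} = \frac{4 + E}{9} = \frac{4}{9} + \frac{E}{9}$)
$l{\left(u \right)} = \frac{\frac{4}{9} + \frac{u}{9}}{u}$
$733 l{\left(7 \right)} = 733 \frac{4 + 7}{9 \cdot 7} = 733 \cdot \frac{1}{9} \cdot \frac{1}{7} \cdot 11 = 733 \cdot \frac{11}{63} = \frac{8063}{63}$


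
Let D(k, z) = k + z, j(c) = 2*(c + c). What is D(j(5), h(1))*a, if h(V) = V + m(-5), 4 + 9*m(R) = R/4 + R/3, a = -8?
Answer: -4370/27 ≈ -161.85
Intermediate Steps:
m(R) = -4/9 + 7*R/108 (m(R) = -4/9 + (R/4 + R/3)/9 = -4/9 + (7*R/12)/9 = -4/9 + 7*R/108)
h(V) = -83/108 + V (h(V) = V + (-4/9 + (7/108)*(-5)) = V + (-4/9 - 35/108) = V - 83/108 = -83/108 + V)
j(c) = 4*c (j(c) = 2*(2*c) = 4*c)
D(j(5), h(1))*a = (4*5 + (-83/108 + 1))*(-8) = (20 + 25/108)*(-8) = (2185/108)*(-8) = -4370/27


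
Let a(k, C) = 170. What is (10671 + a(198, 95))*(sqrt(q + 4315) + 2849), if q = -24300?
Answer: 30886009 + 10841*I*sqrt(19985) ≈ 3.0886e+7 + 1.5326e+6*I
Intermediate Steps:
(10671 + a(198, 95))*(sqrt(q + 4315) + 2849) = (10671 + 170)*(sqrt(-24300 + 4315) + 2849) = 10841*(sqrt(-19985) + 2849) = 10841*(I*sqrt(19985) + 2849) = 10841*(2849 + I*sqrt(19985)) = 30886009 + 10841*I*sqrt(19985)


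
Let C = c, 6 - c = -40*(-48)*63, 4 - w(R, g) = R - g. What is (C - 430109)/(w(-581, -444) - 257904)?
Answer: 551063/257763 ≈ 2.1379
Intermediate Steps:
w(R, g) = 4 + g - R (w(R, g) = 4 - (R - g) = 4 + (g - R) = 4 + g - R)
c = -120954 (c = 6 - (-40*(-48))*63 = 6 - 1920*63 = 6 - 1*120960 = 6 - 120960 = -120954)
C = -120954
(C - 430109)/(w(-581, -444) - 257904) = (-120954 - 430109)/((4 - 444 - 1*(-581)) - 257904) = -551063/((4 - 444 + 581) - 257904) = -551063/(141 - 257904) = -551063/(-257763) = -551063*(-1/257763) = 551063/257763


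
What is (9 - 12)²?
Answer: 9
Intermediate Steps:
(9 - 12)² = (-3)² = 9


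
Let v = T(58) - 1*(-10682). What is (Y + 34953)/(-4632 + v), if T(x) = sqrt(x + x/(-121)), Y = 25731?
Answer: 2221186110/221444777 - 667524*sqrt(435)/1107223885 ≈ 10.018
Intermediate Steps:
T(x) = 2*sqrt(30)*sqrt(x)/11 (T(x) = sqrt(x + x*(-1/121)) = sqrt(x - x/121) = sqrt(120*x/121) = 2*sqrt(30)*sqrt(x)/11)
v = 10682 + 4*sqrt(435)/11 (v = 2*sqrt(30)*sqrt(58)/11 - 1*(-10682) = 4*sqrt(435)/11 + 10682 = 10682 + 4*sqrt(435)/11 ≈ 10690.)
(Y + 34953)/(-4632 + v) = (25731 + 34953)/(-4632 + (10682 + 4*sqrt(435)/11)) = 60684/(6050 + 4*sqrt(435)/11)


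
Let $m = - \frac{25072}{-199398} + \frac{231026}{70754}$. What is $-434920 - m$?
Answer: $- \frac{1533997208399819}{3527051523} \approx -4.3492 \cdot 10^{5}$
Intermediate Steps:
$m = \frac{11960016659}{3527051523}$ ($m = \left(-25072\right) \left(- \frac{1}{199398}\right) + 231026 \cdot \frac{1}{70754} = \frac{12536}{99699} + \frac{115513}{35377} = \frac{11960016659}{3527051523} \approx 3.3909$)
$-434920 - m = -434920 - \frac{11960016659}{3527051523} = - \frac{1533997208399819}{3527051523}$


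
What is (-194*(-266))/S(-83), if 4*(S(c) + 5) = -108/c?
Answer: -11039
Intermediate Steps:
S(c) = -5 - 27/c (S(c) = -5 + (-108/c)/4 = -5 - 27/c)
(-194*(-266))/S(-83) = (-194*(-266))/(-5 - 27/(-83)) = 51604/(-5 - 27*(-1/83)) = 51604/(-5 + 27/83) = 51604/(-388/83) = 51604*(-83/388) = -11039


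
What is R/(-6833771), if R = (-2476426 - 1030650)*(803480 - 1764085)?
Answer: -3368914740980/6833771 ≈ -4.9298e+5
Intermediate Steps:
R = 3368914740980 (R = -3507076*(-960605) = 3368914740980)
R/(-6833771) = 3368914740980/(-6833771) = 3368914740980*(-1/6833771) = -3368914740980/6833771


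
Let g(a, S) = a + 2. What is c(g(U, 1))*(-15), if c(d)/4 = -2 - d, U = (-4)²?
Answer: 1200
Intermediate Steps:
U = 16
g(a, S) = 2 + a
c(d) = -8 - 4*d (c(d) = 4*(-2 - d) = -8 - 4*d)
c(g(U, 1))*(-15) = (-8 - 4*(2 + 16))*(-15) = (-8 - 4*18)*(-15) = (-8 - 72)*(-15) = -80*(-15) = 1200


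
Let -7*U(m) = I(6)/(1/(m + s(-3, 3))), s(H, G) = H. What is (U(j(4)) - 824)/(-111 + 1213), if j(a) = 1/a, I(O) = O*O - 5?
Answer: -22731/30856 ≈ -0.73668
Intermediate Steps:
I(O) = -5 + O² (I(O) = O² - 5 = -5 + O²)
U(m) = 93/7 - 31*m/7 (U(m) = -(-5 + 6²)/(7*(1/(m - 3))) = -(-5 + 36)/(7*(1/(-3 + m))) = -31*(-3 + m)/7 = -(-93 + 31*m)/7 = 93/7 - 31*m/7)
(U(j(4)) - 824)/(-111 + 1213) = ((93/7 - 31/7/4) - 824)/(-111 + 1213) = ((93/7 - 31/7*¼) - 824)/1102 = ((93/7 - 31/28) - 824)*(1/1102) = (341/28 - 824)*(1/1102) = -22731/28*1/1102 = -22731/30856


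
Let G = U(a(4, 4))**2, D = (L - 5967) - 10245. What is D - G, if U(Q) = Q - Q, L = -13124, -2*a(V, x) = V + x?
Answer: -29336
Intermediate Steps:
a(V, x) = -V/2 - x/2 (a(V, x) = -(V + x)/2 = -V/2 - x/2)
D = -29336 (D = (-13124 - 5967) - 10245 = -19091 - 10245 = -29336)
U(Q) = 0
G = 0 (G = 0**2 = 0)
D - G = -29336 - 1*0 = -29336 + 0 = -29336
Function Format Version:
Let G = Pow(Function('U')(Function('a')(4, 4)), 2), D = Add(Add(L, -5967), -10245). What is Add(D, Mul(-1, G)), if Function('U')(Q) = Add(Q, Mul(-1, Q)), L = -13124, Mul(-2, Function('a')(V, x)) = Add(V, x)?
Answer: -29336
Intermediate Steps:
Function('a')(V, x) = Add(Mul(Rational(-1, 2), V), Mul(Rational(-1, 2), x)) (Function('a')(V, x) = Mul(Rational(-1, 2), Add(V, x)) = Add(Mul(Rational(-1, 2), V), Mul(Rational(-1, 2), x)))
D = -29336 (D = Add(Add(-13124, -5967), -10245) = Add(-19091, -10245) = -29336)
Function('U')(Q) = 0
G = 0 (G = Pow(0, 2) = 0)
Add(D, Mul(-1, G)) = Add(-29336, Mul(-1, 0)) = Add(-29336, 0) = -29336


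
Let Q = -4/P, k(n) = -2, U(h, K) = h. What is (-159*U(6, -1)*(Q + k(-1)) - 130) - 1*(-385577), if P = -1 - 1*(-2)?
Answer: 391171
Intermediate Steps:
P = 1 (P = -1 + 2 = 1)
Q = -4 (Q = -4/1 = -4*1 = -4)
(-159*U(6, -1)*(Q + k(-1)) - 130) - 1*(-385577) = (-954*(-4 - 2) - 130) - 1*(-385577) = (-954*(-6) - 130) + 385577 = (-159*(-36) - 130) + 385577 = (5724 - 130) + 385577 = 5594 + 385577 = 391171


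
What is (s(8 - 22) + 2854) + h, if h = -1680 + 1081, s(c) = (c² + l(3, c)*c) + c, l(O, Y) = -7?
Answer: 2535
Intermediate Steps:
s(c) = c² - 6*c (s(c) = (c² - 7*c) + c = c² - 6*c)
h = -599
(s(8 - 22) + 2854) + h = ((8 - 22)*(-6 + (8 - 22)) + 2854) - 599 = (-14*(-6 - 14) + 2854) - 599 = (-14*(-20) + 2854) - 599 = (280 + 2854) - 599 = 3134 - 599 = 2535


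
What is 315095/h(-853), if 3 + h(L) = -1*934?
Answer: -315095/937 ≈ -336.28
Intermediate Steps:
h(L) = -937 (h(L) = -3 - 1*934 = -3 - 934 = -937)
315095/h(-853) = 315095/(-937) = 315095*(-1/937) = -315095/937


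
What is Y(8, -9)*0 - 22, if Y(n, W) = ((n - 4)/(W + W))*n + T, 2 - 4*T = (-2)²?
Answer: -22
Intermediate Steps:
T = -½ (T = ½ - ¼*(-2)² = ½ - ¼*4 = ½ - 1 = -½ ≈ -0.50000)
Y(n, W) = -½ + n*(-4 + n)/(2*W) (Y(n, W) = ((n - 4)/(W + W))*n - ½ = ((-4 + n)/((2*W)))*n - ½ = ((-4 + n)*(1/(2*W)))*n - ½ = ((-4 + n)/(2*W))*n - ½ = n*(-4 + n)/(2*W) - ½ = -½ + n*(-4 + n)/(2*W))
Y(8, -9)*0 - 22 = ((½)*(8² - 1*(-9) - 4*8)/(-9))*0 - 22 = ((½)*(-⅑)*(64 + 9 - 32))*0 - 22 = ((½)*(-⅑)*41)*0 - 22 = -41/18*0 - 22 = 0 - 22 = -22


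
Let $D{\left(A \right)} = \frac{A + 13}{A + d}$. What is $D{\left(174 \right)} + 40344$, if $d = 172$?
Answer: $\frac{13959211}{346} \approx 40345.0$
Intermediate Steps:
$D{\left(A \right)} = \frac{13 + A}{172 + A}$ ($D{\left(A \right)} = \frac{A + 13}{A + 172} = \frac{13 + A}{172 + A}$)
$D{\left(174 \right)} + 40344 = \frac{13 + 174}{172 + 174} + 40344 = \frac{1}{346} \cdot 187 + 40344 = \frac{187}{346} + 40344 = \frac{13959211}{346}$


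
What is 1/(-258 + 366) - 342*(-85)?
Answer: 3139561/108 ≈ 29070.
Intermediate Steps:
1/(-258 + 366) - 342*(-85) = 1/108 + 29070 = 3139561/108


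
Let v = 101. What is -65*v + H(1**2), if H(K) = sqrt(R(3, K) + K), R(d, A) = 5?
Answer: -6565 + sqrt(6) ≈ -6562.5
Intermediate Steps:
H(K) = sqrt(5 + K)
-65*v + H(1**2) = -65*101 + sqrt(5 + 1**2) = -6565 + sqrt(5 + 1) = -6565 + sqrt(6)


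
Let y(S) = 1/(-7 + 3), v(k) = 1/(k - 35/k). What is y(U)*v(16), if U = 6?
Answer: -4/221 ≈ -0.018100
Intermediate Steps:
y(S) = -1/4 (y(S) = 1/(-4) = -1/4)
y(U)*v(16) = -4/(-35 + 16**2) = -4/(-35 + 256) = -4/221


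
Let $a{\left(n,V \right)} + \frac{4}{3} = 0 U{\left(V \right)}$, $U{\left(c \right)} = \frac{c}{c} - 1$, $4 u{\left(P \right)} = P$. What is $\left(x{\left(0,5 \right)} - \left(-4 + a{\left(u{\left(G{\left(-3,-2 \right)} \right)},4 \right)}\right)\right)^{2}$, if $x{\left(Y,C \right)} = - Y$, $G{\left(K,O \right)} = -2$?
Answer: $\frac{256}{9} \approx 28.444$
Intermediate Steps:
$u{\left(P \right)} = \frac{P}{4}$
$U{\left(c \right)} = 0$ ($U{\left(c \right)} = 1 - 1 = 0$)
$a{\left(n,V \right)} = - \frac{4}{3}$ ($a{\left(n,V \right)} = - \frac{4}{3} + 0 \cdot 0 = - \frac{4}{3} + 0 = - \frac{4}{3}$)
$\left(x{\left(0,5 \right)} - \left(-4 + a{\left(u{\left(G{\left(-3,-2 \right)} \right)},4 \right)}\right)\right)^{2} = \left(\left(-1\right) 0 + \left(4 - - \frac{4}{3}\right)\right)^{2} = \left(0 + \left(4 + \frac{4}{3}\right)\right)^{2} = \left(0 + \frac{16}{3}\right)^{2} = \left(\frac{16}{3}\right)^{2} = \frac{256}{9}$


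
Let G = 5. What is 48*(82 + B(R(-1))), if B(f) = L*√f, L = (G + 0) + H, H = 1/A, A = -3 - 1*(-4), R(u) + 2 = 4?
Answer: 3936 + 288*√2 ≈ 4343.3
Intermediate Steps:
R(u) = 2 (R(u) = -2 + 4 = 2)
A = 1 (A = -3 + 4 = 1)
H = 1 (H = 1/1 = 1)
L = 6 (L = (5 + 0) + 1 = 5 + 1 = 6)
B(f) = 6*√f
48*(82 + B(R(-1))) = 48*(82 + 6*√2) = 3936 + 288*√2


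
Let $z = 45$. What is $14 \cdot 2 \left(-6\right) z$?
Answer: $-7560$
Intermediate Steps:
$14 \cdot 2 \left(-6\right) z = 14 \cdot 2 \left(-6\right) 45 = 28 \left(-6\right) 45 = \left(-168\right) 45 = -7560$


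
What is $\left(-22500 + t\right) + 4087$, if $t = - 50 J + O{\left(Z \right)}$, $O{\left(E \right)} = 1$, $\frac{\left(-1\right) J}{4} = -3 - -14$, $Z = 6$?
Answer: $-16212$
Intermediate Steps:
$J = -44$ ($J = - 4 \left(-3 - -14\right) = - 4 \left(-3 + 14\right) = \left(-4\right) 11 = -44$)
$t = 2201$ ($t = \left(-50\right) \left(-44\right) + 1 = 2200 + 1 = 2201$)
$\left(-22500 + t\right) + 4087 = \left(-22500 + 2201\right) + 4087 = -20299 + 4087 = -16212$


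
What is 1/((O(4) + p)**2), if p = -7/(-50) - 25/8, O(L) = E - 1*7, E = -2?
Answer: 40000/5745609 ≈ 0.0069618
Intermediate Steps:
O(L) = -9 (O(L) = -2 - 1*7 = -2 - 7 = -9)
p = -597/200 (p = -7*(-1/50) - 25*1/8 = 7/50 - 25/8 = -597/200 ≈ -2.9850)
1/((O(4) + p)**2) = 1/((-9 - 597/200)**2) = 1/((-2397/200)**2) = 1/(5745609/40000) = 40000/5745609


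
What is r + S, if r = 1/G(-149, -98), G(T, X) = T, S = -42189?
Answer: -6286162/149 ≈ -42189.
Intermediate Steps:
r = -1/149 (r = 1/(-149) = -1/149 ≈ -0.0067114)
r + S = -1/149 - 42189 = -6286162/149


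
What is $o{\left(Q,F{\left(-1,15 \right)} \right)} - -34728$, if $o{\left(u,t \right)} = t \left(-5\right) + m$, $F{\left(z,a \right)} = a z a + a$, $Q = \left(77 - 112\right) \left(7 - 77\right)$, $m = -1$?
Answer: $35777$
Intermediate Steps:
$Q = 2450$ ($Q = \left(-35\right) \left(-70\right) = 2450$)
$F{\left(z,a \right)} = a + z a^{2}$ ($F{\left(z,a \right)} = z a^{2} + a = a + z a^{2}$)
$o{\left(u,t \right)} = -1 - 5 t$ ($o{\left(u,t \right)} = t \left(-5\right) - 1 = - 5 t - 1 = -1 - 5 t$)
$o{\left(Q,F{\left(-1,15 \right)} \right)} - -34728 = \left(-1 - 5 \cdot 15 \left(1 + 15 \left(-1\right)\right)\right) - -34728 = \left(-1 - 5 \cdot 15 \left(1 - 15\right)\right) + 34728 = \left(-1 - 5 \cdot 15 \left(-14\right)\right) + 34728 = \left(-1 - -1050\right) + 34728 = \left(-1 + 1050\right) + 34728 = 1049 + 34728 = 35777$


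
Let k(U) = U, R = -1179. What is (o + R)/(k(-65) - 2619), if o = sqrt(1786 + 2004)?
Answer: 1179/2684 - sqrt(3790)/2684 ≈ 0.41633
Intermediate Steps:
o = sqrt(3790) ≈ 61.563
(o + R)/(k(-65) - 2619) = (sqrt(3790) - 1179)/(-65 - 2619) = (-1179 + sqrt(3790))/(-2684) = (-1179 + sqrt(3790))*(-1/2684) = 1179/2684 - sqrt(3790)/2684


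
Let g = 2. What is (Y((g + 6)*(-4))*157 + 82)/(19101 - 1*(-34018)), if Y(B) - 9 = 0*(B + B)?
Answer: 1495/53119 ≈ 0.028144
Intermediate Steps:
Y(B) = 9 (Y(B) = 9 + 0*(B + B) = 9 + 0*(2*B) = 9 + 0 = 9)
(Y((g + 6)*(-4))*157 + 82)/(19101 - 1*(-34018)) = (9*157 + 82)/(19101 - 1*(-34018)) = (1413 + 82)/(19101 + 34018) = 1495/53119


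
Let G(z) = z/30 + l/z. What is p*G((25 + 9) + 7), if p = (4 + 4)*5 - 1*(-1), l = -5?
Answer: 1531/30 ≈ 51.033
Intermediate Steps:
p = 41 (p = 8*5 + 1 = 40 + 1 = 41)
G(z) = -5/z + z/30 (G(z) = z/30 - 5/z = -5/z + z/30)
p*G((25 + 9) + 7) = 41*(-5/((25 + 9) + 7) + ((25 + 9) + 7)/30) = 41*(-5/(34 + 7) + (34 + 7)/30) = 41*(-5/41 + (1/30)*41) = 41*(-5*1/41 + 41/30) = 41*(-5/41 + 41/30) = 41*(1531/1230) = 1531/30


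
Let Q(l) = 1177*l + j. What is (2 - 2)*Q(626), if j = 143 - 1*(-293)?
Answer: 0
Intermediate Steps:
j = 436 (j = 143 + 293 = 436)
Q(l) = 436 + 1177*l (Q(l) = 1177*l + 436 = 436 + 1177*l)
(2 - 2)*Q(626) = (2 - 2)*(436 + 1177*626) = 0*(436 + 736802) = 0*737238 = 0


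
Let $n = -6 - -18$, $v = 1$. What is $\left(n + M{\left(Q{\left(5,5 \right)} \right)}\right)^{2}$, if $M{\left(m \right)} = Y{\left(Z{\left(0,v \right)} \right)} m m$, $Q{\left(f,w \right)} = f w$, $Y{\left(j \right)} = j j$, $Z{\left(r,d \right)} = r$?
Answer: $144$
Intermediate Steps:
$Y{\left(j \right)} = j^{2}$
$M{\left(m \right)} = 0$ ($M{\left(m \right)} = 0^{2} m m = 0 m m = 0 m = 0$)
$n = 12$ ($n = -6 + 18 = 12$)
$\left(n + M{\left(Q{\left(5,5 \right)} \right)}\right)^{2} = \left(12 + 0\right)^{2} = 12^{2} = 144$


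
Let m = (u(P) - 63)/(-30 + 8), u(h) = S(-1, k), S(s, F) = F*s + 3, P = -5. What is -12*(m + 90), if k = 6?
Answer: -1116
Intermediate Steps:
S(s, F) = 3 + F*s
u(h) = -3 (u(h) = 3 + 6*(-1) = 3 - 6 = -3)
m = 3 (m = (-3 - 63)/(-30 + 8) = -66/(-22) = -66*(-1/22) = 3)
-12*(m + 90) = -12*(3 + 90) = -12*93 = -1116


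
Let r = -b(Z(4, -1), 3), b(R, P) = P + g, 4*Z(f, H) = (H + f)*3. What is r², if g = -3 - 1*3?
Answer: 9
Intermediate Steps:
g = -6 (g = -3 - 3 = -6)
Z(f, H) = 3*H/4 + 3*f/4 (Z(f, H) = ((H + f)*3)/4 = (3*H + 3*f)/4 = 3*H/4 + 3*f/4)
b(R, P) = -6 + P (b(R, P) = P - 6 = -6 + P)
r = 3 (r = -(-6 + 3) = -1*(-3) = 3)
r² = 3² = 9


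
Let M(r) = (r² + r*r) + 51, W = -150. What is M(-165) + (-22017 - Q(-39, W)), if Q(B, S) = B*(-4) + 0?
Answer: 32328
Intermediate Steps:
M(r) = 51 + 2*r² (M(r) = (r² + r²) + 51 = 2*r² + 51 = 51 + 2*r²)
Q(B, S) = -4*B (Q(B, S) = -4*B + 0 = -4*B)
M(-165) + (-22017 - Q(-39, W)) = (51 + 2*(-165)²) + (-22017 - (-4)*(-39)) = (51 + 2*27225) + (-22017 - 1*156) = (51 + 54450) + (-22017 - 156) = 54501 - 22173 = 32328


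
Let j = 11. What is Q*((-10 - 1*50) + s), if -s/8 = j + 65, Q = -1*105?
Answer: 70140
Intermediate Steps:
Q = -105
s = -608 (s = -8*(11 + 65) = -8*76 = -608)
Q*((-10 - 1*50) + s) = -105*((-10 - 1*50) - 608) = -105*((-10 - 50) - 608) = -105*(-60 - 608) = -105*(-668) = 70140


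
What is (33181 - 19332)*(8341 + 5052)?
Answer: 185479657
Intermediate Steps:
(33181 - 19332)*(8341 + 5052) = 13849*13393 = 185479657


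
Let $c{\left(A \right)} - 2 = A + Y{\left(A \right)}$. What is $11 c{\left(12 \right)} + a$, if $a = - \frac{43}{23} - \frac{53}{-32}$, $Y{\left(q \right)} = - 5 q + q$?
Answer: $- \frac{275421}{736} \approx -374.21$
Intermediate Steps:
$Y{\left(q \right)} = - 4 q$
$c{\left(A \right)} = 2 - 3 A$ ($c{\left(A \right)} = 2 + \left(A - 4 A\right) = 2 - 3 A$)
$a = - \frac{157}{736}$ ($a = \left(-43\right) \frac{1}{23} - - \frac{53}{32} = - \frac{43}{23} + \frac{53}{32} = - \frac{157}{736} \approx -0.21332$)
$11 c{\left(12 \right)} + a = 11 \left(2 - 36\right) - \frac{157}{736} = 11 \left(-34\right) - \frac{157}{736} = -374 - \frac{157}{736} = - \frac{275421}{736}$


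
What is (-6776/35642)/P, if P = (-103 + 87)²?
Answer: -847/1140544 ≈ -0.00074263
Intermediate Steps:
P = 256 (P = (-16)² = 256)
(-6776/35642)/P = -6776/35642/256 = -6776*1/35642*(1/256) = -3388/17821*1/256 = -847/1140544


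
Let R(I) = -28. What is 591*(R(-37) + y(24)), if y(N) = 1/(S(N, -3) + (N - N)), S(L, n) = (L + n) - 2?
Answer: -313821/19 ≈ -16517.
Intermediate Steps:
S(L, n) = -2 + L + n
y(N) = 1/(-5 + N) (y(N) = 1/((-2 + N - 3) + (N - N)) = 1/((-5 + N) + 0) = 1/(-5 + N))
591*(R(-37) + y(24)) = 591*(-28 + 1/(-5 + 24)) = 591*(-28 + 1/19) = 591*(-531/19) = -313821/19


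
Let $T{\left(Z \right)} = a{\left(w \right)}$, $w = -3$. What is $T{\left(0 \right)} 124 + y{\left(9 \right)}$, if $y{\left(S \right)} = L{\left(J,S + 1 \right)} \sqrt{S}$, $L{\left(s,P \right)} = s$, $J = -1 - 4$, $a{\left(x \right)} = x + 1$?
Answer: $-263$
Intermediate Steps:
$a{\left(x \right)} = 1 + x$
$T{\left(Z \right)} = -2$ ($T{\left(Z \right)} = 1 - 3 = -2$)
$J = -5$ ($J = -1 - 4 = -5$)
$y{\left(S \right)} = - 5 \sqrt{S}$
$T{\left(0 \right)} 124 + y{\left(9 \right)} = \left(-2\right) 124 - 5 \sqrt{9} = -248 - 15 = -263$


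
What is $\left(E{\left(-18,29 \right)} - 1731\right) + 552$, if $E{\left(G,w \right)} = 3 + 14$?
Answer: $-1162$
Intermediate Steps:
$E{\left(G,w \right)} = 17$
$\left(E{\left(-18,29 \right)} - 1731\right) + 552 = \left(17 - 1731\right) + 552 = -1714 + 552 = -1162$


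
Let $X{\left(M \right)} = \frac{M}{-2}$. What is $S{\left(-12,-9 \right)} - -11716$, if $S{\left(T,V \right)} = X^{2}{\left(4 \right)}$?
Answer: $11720$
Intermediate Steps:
$X{\left(M \right)} = - \frac{M}{2}$ ($X{\left(M \right)} = M \left(- \frac{1}{2}\right) = - \frac{M}{2}$)
$S{\left(T,V \right)} = 4$ ($S{\left(T,V \right)} = \left(\left(- \frac{1}{2}\right) 4\right)^{2} = \left(-2\right)^{2} = 4$)
$S{\left(-12,-9 \right)} - -11716 = 4 - -11716 = 4 + 11716 = 11720$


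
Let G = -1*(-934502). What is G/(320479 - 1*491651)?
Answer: -467251/85586 ≈ -5.4594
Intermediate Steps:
G = 934502
G/(320479 - 1*491651) = 934502/(320479 - 1*491651) = 934502/(320479 - 491651) = 934502/(-171172) = 934502*(-1/171172) = -467251/85586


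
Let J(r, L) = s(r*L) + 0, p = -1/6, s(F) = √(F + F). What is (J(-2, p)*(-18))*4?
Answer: -24*√6 ≈ -58.788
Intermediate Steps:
s(F) = √2*√F (s(F) = √(2*F) = √2*√F)
p = -⅙ (p = -1*⅙ = -⅙ ≈ -0.16667)
J(r, L) = √2*√(L*r) (J(r, L) = √2*√(r*L) + 0 = √2*√(L*r) + 0 = √2*√(L*r))
(J(-2, p)*(-18))*4 = ((√2*√(-⅙*(-2)))*(-18))*4 = ((√2*√(⅓))*(-18))*4 = ((√2*(√3/3))*(-18))*4 = ((√6/3)*(-18))*4 = -6*√6*4 = -24*√6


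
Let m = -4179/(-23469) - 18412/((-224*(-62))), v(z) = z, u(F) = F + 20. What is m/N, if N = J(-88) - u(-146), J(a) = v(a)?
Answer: -31172773/1032135328 ≈ -0.030202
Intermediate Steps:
u(F) = 20 + F
J(a) = a
m = -31172773/27161456 (m = -4179*(-1/23469) - 18412/13888 = 1393/7823 - 18412*1/13888 = 1393/7823 - 4603/3472 = -31172773/27161456 ≈ -1.1477)
N = 38 (N = -88 - (20 - 146) = -88 - 1*(-126) = -88 + 126 = 38)
m/N = -31172773/27161456/38 = -31172773/27161456*1/38 = -31172773/1032135328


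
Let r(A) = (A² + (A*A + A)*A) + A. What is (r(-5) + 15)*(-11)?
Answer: 715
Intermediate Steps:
r(A) = A + A² + A*(A + A²) (r(A) = (A² + (A² + A)*A) + A = (A² + (A + A²)*A) + A = (A² + A*(A + A²)) + A = A + A² + A*(A + A²))
(r(-5) + 15)*(-11) = (-5*(1 + (-5)² + 2*(-5)) + 15)*(-11) = (-5*(1 + 25 - 10) + 15)*(-11) = (-5*16 + 15)*(-11) = (-80 + 15)*(-11) = -65*(-11) = 715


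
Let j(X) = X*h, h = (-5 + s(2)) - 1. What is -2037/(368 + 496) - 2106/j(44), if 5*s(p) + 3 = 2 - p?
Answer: 170561/34848 ≈ 4.8944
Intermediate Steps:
s(p) = -⅕ - p/5 (s(p) = -⅗ + (2 - p)/5 = -⅗ + (⅖ - p/5) = -⅕ - p/5)
h = -33/5 (h = (-5 + (-⅕ - ⅕*2)) - 1 = (-5 + (-⅕ - ⅖)) - 1 = (-5 - ⅗) - 1 = -28/5 - 1 = -33/5 ≈ -6.6000)
j(X) = -33*X/5 (j(X) = X*(-33/5) = -33*X/5)
-2037/(368 + 496) - 2106/j(44) = -2037/(368 + 496) - 2106/((-33/5*44)) = -2037/864 - 2106/(-1452/5) = -2037*1/864 - 2106*(-5/1452) = -679/288 + 1755/242 = 170561/34848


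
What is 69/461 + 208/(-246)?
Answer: -39457/56703 ≈ -0.69585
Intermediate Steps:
69/461 + 208/(-246) = 69*(1/461) + 208*(-1/246) = 69/461 - 104/123 = -39457/56703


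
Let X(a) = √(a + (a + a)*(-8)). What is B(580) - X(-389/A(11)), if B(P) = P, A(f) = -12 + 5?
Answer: 580 - I*√40845/7 ≈ 580.0 - 28.872*I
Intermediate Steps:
A(f) = -7
X(a) = √15*√(-a) (X(a) = √(a + (2*a)*(-8)) = √(a - 16*a) = √(-15*a) = √15*√(-a))
B(580) - X(-389/A(11)) = 580 - √15*√(-(-389)/(-7)) = 580 - √15*√(-(-389)*(-1)/7) = 580 - √15*√(-1*389/7) = 580 - √15*√(-389/7) = 580 - √15*I*√2723/7 = 580 - I*√40845/7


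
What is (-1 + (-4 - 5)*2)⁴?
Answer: 130321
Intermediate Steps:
(-1 + (-4 - 5)*2)⁴ = (-1 - 9*2)⁴ = (-1 - 18)⁴ = (-19)⁴ = 130321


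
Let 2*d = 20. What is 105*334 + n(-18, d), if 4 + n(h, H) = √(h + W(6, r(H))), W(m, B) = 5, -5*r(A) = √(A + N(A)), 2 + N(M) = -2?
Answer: 35066 + I*√13 ≈ 35066.0 + 3.6056*I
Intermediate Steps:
d = 10 (d = (½)*20 = 10)
N(M) = -4 (N(M) = -2 - 2 = -4)
r(A) = -√(-4 + A)/5 (r(A) = -√(A - 4)/5 = -√(-4 + A)/5)
n(h, H) = -4 + √(5 + h) (n(h, H) = -4 + √(h + 5) = -4 + √(5 + h))
105*334 + n(-18, d) = 105*334 + (-4 + √(5 - 18)) = 35070 + (-4 + √(-13)) = 35070 + (-4 + I*√13) = 35066 + I*√13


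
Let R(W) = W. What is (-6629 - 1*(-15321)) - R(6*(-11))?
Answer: 8758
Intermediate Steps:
(-6629 - 1*(-15321)) - R(6*(-11)) = (-6629 - 1*(-15321)) - 6*(-11) = (-6629 + 15321) - 1*(-66) = 8692 + 66 = 8758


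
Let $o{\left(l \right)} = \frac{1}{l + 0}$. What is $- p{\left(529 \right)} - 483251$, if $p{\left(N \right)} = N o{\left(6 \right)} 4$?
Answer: $- \frac{1450811}{3} \approx -4.836 \cdot 10^{5}$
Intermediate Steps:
$o{\left(l \right)} = \frac{1}{l}$
$p{\left(N \right)} = \frac{2 N}{3}$ ($p{\left(N \right)} = \frac{N}{6} \cdot 4 = \frac{2 N}{3}$)
$- p{\left(529 \right)} - 483251 = - \frac{2 \cdot 529}{3} - 483251 = \left(-1\right) \frac{1058}{3} - 483251 = - \frac{1058}{3} - 483251 = - \frac{1450811}{3}$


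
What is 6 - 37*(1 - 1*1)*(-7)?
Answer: 6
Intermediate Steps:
6 - 37*(1 - 1*1)*(-7) = 6 - 37*(1 - 1)*(-7) = 6 - 0*(-7) = 6 - 37*0 = 6 + 0 = 6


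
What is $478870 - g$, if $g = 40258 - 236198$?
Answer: $674810$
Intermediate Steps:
$g = -195940$ ($g = 40258 - 236198 = -195940$)
$478870 - g = 478870 - -195940 = 478870 + 195940 = 674810$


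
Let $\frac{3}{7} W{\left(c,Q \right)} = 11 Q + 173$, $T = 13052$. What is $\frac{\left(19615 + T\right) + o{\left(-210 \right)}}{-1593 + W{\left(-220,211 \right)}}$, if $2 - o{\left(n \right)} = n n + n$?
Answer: $- \frac{33663}{12679} \approx -2.655$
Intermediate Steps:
$o{\left(n \right)} = 2 - n - n^{2}$ ($o{\left(n \right)} = 2 - \left(n n + n\right) = 2 - \left(n^{2} + n\right) = 2 - \left(n + n^{2}\right) = 2 - n - n^{2}$)
$W{\left(c,Q \right)} = \frac{1211}{3} + \frac{77 Q}{3}$ ($W{\left(c,Q \right)} = \frac{7 \left(11 Q + 173\right)}{3} = \frac{7 \left(173 + 11 Q\right)}{3} = \frac{1211}{3} + \frac{77 Q}{3}$)
$\frac{\left(19615 + T\right) + o{\left(-210 \right)}}{-1593 + W{\left(-220,211 \right)}} = \frac{\left(19615 + 13052\right) - 43888}{-1593 + \left(\frac{1211}{3} + \frac{77}{3} \cdot 211\right)} = \frac{32667 + \left(2 + 210 - 44100\right)}{-1593 + \left(\frac{1211}{3} + \frac{16247}{3}\right)} = \frac{32667 + \left(2 + 210 - 44100\right)}{-1593 + \frac{17458}{3}} = \frac{32667 - 43888}{\frac{12679}{3}} = \left(-11221\right) \frac{3}{12679} = - \frac{33663}{12679}$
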